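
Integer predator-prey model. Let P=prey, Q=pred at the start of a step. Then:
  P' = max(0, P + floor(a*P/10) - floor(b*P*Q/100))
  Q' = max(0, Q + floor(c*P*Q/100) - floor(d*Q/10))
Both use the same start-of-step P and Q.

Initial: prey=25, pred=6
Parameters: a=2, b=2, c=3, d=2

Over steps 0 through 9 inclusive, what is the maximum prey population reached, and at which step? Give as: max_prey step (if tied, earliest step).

Answer: 28 2

Derivation:
Step 1: prey: 25+5-3=27; pred: 6+4-1=9
Step 2: prey: 27+5-4=28; pred: 9+7-1=15
Step 3: prey: 28+5-8=25; pred: 15+12-3=24
Step 4: prey: 25+5-12=18; pred: 24+18-4=38
Step 5: prey: 18+3-13=8; pred: 38+20-7=51
Step 6: prey: 8+1-8=1; pred: 51+12-10=53
Step 7: prey: 1+0-1=0; pred: 53+1-10=44
Step 8: prey: 0+0-0=0; pred: 44+0-8=36
Step 9: prey: 0+0-0=0; pred: 36+0-7=29
Max prey = 28 at step 2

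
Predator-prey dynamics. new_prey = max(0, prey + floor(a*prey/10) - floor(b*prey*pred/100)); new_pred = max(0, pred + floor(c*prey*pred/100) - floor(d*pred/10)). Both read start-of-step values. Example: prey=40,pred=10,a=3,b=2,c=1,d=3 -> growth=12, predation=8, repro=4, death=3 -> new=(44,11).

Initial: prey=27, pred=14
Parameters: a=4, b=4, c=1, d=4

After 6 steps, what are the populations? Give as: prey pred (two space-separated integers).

Answer: 30 4

Derivation:
Step 1: prey: 27+10-15=22; pred: 14+3-5=12
Step 2: prey: 22+8-10=20; pred: 12+2-4=10
Step 3: prey: 20+8-8=20; pred: 10+2-4=8
Step 4: prey: 20+8-6=22; pred: 8+1-3=6
Step 5: prey: 22+8-5=25; pred: 6+1-2=5
Step 6: prey: 25+10-5=30; pred: 5+1-2=4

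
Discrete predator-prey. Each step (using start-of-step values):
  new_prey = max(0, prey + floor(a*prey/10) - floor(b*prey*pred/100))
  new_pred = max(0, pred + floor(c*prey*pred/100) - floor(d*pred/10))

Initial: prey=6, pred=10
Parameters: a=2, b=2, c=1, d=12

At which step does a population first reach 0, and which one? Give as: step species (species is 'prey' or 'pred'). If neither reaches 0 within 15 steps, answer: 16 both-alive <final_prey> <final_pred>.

Answer: 1 pred

Derivation:
Step 1: prey: 6+1-1=6; pred: 10+0-12=0
First extinction: pred at step 1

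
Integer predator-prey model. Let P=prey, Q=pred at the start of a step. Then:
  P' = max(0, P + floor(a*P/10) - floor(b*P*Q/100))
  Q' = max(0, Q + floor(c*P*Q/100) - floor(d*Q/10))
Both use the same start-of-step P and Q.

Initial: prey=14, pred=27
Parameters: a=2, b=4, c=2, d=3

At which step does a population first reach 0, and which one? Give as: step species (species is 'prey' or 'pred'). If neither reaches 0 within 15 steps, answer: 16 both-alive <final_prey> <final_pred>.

Answer: 2 prey

Derivation:
Step 1: prey: 14+2-15=1; pred: 27+7-8=26
Step 2: prey: 1+0-1=0; pred: 26+0-7=19
First extinction: prey at step 2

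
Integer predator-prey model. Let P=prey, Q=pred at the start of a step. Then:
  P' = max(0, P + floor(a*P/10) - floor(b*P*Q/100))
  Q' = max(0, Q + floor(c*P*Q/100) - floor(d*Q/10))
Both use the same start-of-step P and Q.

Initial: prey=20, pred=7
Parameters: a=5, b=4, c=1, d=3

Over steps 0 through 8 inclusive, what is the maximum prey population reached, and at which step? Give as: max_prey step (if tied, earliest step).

Answer: 78 7

Derivation:
Step 1: prey: 20+10-5=25; pred: 7+1-2=6
Step 2: prey: 25+12-6=31; pred: 6+1-1=6
Step 3: prey: 31+15-7=39; pred: 6+1-1=6
Step 4: prey: 39+19-9=49; pred: 6+2-1=7
Step 5: prey: 49+24-13=60; pred: 7+3-2=8
Step 6: prey: 60+30-19=71; pred: 8+4-2=10
Step 7: prey: 71+35-28=78; pred: 10+7-3=14
Step 8: prey: 78+39-43=74; pred: 14+10-4=20
Max prey = 78 at step 7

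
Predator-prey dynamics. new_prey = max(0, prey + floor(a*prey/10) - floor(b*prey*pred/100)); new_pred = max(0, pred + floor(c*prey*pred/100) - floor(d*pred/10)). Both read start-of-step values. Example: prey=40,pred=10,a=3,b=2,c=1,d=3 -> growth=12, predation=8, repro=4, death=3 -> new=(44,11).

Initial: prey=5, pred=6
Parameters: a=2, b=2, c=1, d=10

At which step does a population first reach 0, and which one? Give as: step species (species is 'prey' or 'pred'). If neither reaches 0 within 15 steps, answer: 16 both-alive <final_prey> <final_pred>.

Step 1: prey: 5+1-0=6; pred: 6+0-6=0
First extinction: pred at step 1

Answer: 1 pred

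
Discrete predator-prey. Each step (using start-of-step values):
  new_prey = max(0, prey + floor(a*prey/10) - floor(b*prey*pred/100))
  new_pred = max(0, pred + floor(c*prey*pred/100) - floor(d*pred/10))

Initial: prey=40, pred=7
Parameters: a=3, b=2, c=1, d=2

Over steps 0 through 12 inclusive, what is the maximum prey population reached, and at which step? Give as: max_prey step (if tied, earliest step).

Answer: 63 4

Derivation:
Step 1: prey: 40+12-5=47; pred: 7+2-1=8
Step 2: prey: 47+14-7=54; pred: 8+3-1=10
Step 3: prey: 54+16-10=60; pred: 10+5-2=13
Step 4: prey: 60+18-15=63; pred: 13+7-2=18
Step 5: prey: 63+18-22=59; pred: 18+11-3=26
Step 6: prey: 59+17-30=46; pred: 26+15-5=36
Step 7: prey: 46+13-33=26; pred: 36+16-7=45
Step 8: prey: 26+7-23=10; pred: 45+11-9=47
Step 9: prey: 10+3-9=4; pred: 47+4-9=42
Step 10: prey: 4+1-3=2; pred: 42+1-8=35
Step 11: prey: 2+0-1=1; pred: 35+0-7=28
Step 12: prey: 1+0-0=1; pred: 28+0-5=23
Max prey = 63 at step 4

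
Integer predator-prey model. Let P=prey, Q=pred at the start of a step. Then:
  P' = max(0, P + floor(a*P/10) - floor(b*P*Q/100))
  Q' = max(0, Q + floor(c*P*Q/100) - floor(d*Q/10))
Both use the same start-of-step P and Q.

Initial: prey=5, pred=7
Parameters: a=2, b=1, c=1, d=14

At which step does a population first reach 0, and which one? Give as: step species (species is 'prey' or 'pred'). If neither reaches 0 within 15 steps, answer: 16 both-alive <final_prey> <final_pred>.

Answer: 1 pred

Derivation:
Step 1: prey: 5+1-0=6; pred: 7+0-9=0
First extinction: pred at step 1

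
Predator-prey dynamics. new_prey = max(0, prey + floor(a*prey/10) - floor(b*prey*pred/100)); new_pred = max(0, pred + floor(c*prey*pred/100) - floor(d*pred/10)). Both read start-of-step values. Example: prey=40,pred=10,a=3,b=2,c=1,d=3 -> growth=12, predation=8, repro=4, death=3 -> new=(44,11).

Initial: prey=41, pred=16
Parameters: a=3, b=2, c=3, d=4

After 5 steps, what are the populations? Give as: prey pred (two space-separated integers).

Answer: 0 38

Derivation:
Step 1: prey: 41+12-13=40; pred: 16+19-6=29
Step 2: prey: 40+12-23=29; pred: 29+34-11=52
Step 3: prey: 29+8-30=7; pred: 52+45-20=77
Step 4: prey: 7+2-10=0; pred: 77+16-30=63
Step 5: prey: 0+0-0=0; pred: 63+0-25=38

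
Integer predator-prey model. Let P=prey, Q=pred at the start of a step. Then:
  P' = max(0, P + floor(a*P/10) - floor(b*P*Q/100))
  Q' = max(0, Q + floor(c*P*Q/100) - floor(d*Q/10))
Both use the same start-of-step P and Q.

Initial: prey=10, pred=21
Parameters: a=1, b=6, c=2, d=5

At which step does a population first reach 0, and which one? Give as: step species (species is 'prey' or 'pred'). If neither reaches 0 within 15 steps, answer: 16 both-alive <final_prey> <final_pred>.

Answer: 1 prey

Derivation:
Step 1: prey: 10+1-12=0; pred: 21+4-10=15
First extinction: prey at step 1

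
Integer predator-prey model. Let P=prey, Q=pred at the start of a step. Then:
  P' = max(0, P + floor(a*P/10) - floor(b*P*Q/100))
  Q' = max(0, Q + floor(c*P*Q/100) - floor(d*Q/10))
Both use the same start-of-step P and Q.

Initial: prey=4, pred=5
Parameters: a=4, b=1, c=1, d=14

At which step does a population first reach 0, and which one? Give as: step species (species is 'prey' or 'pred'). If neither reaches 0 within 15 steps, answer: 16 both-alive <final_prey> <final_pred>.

Step 1: prey: 4+1-0=5; pred: 5+0-7=0
First extinction: pred at step 1

Answer: 1 pred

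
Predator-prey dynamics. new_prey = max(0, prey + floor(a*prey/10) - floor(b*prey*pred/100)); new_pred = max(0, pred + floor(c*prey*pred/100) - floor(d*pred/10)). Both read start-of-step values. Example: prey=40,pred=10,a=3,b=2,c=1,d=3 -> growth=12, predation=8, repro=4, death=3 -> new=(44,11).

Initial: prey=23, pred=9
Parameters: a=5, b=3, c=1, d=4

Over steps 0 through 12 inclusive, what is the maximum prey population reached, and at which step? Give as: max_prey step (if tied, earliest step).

Step 1: prey: 23+11-6=28; pred: 9+2-3=8
Step 2: prey: 28+14-6=36; pred: 8+2-3=7
Step 3: prey: 36+18-7=47; pred: 7+2-2=7
Step 4: prey: 47+23-9=61; pred: 7+3-2=8
Step 5: prey: 61+30-14=77; pred: 8+4-3=9
Step 6: prey: 77+38-20=95; pred: 9+6-3=12
Step 7: prey: 95+47-34=108; pred: 12+11-4=19
Step 8: prey: 108+54-61=101; pred: 19+20-7=32
Step 9: prey: 101+50-96=55; pred: 32+32-12=52
Step 10: prey: 55+27-85=0; pred: 52+28-20=60
Step 11: prey: 0+0-0=0; pred: 60+0-24=36
Step 12: prey: 0+0-0=0; pred: 36+0-14=22
Max prey = 108 at step 7

Answer: 108 7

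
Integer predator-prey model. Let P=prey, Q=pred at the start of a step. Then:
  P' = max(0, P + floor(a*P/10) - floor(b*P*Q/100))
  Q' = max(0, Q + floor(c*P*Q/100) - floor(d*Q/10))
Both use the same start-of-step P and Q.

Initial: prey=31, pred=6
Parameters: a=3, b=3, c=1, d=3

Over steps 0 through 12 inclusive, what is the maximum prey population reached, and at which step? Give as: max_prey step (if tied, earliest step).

Answer: 53 6

Derivation:
Step 1: prey: 31+9-5=35; pred: 6+1-1=6
Step 2: prey: 35+10-6=39; pred: 6+2-1=7
Step 3: prey: 39+11-8=42; pred: 7+2-2=7
Step 4: prey: 42+12-8=46; pred: 7+2-2=7
Step 5: prey: 46+13-9=50; pred: 7+3-2=8
Step 6: prey: 50+15-12=53; pred: 8+4-2=10
Step 7: prey: 53+15-15=53; pred: 10+5-3=12
Step 8: prey: 53+15-19=49; pred: 12+6-3=15
Step 9: prey: 49+14-22=41; pred: 15+7-4=18
Step 10: prey: 41+12-22=31; pred: 18+7-5=20
Step 11: prey: 31+9-18=22; pred: 20+6-6=20
Step 12: prey: 22+6-13=15; pred: 20+4-6=18
Max prey = 53 at step 6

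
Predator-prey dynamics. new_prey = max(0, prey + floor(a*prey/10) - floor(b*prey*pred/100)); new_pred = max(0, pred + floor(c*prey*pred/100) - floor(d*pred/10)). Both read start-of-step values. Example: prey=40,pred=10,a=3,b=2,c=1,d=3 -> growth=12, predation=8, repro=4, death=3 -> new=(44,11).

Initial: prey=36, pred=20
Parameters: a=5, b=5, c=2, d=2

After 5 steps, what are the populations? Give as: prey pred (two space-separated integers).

Step 1: prey: 36+18-36=18; pred: 20+14-4=30
Step 2: prey: 18+9-27=0; pred: 30+10-6=34
Step 3: prey: 0+0-0=0; pred: 34+0-6=28
Step 4: prey: 0+0-0=0; pred: 28+0-5=23
Step 5: prey: 0+0-0=0; pred: 23+0-4=19

Answer: 0 19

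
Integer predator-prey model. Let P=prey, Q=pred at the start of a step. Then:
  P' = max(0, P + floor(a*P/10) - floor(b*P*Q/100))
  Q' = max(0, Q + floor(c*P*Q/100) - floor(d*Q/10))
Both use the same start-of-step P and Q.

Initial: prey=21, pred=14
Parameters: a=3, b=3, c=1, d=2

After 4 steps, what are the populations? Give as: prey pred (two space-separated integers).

Step 1: prey: 21+6-8=19; pred: 14+2-2=14
Step 2: prey: 19+5-7=17; pred: 14+2-2=14
Step 3: prey: 17+5-7=15; pred: 14+2-2=14
Step 4: prey: 15+4-6=13; pred: 14+2-2=14

Answer: 13 14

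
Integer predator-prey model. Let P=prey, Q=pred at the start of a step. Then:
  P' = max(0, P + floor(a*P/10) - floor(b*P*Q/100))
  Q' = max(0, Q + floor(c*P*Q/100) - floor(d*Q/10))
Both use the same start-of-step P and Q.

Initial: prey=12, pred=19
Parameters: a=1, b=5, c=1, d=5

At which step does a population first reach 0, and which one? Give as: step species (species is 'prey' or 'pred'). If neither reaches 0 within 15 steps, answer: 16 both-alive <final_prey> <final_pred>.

Step 1: prey: 12+1-11=2; pred: 19+2-9=12
Step 2: prey: 2+0-1=1; pred: 12+0-6=6
Step 3: prey: 1+0-0=1; pred: 6+0-3=3
Step 4: prey: 1+0-0=1; pred: 3+0-1=2
Step 5: prey: 1+0-0=1; pred: 2+0-1=1
Step 6: prey: 1+0-0=1; pred: 1+0-0=1
Steps 7-15: state stable at prey=1, pred=1 (no change)
No extinction within 15 steps

Answer: 16 both-alive 1 1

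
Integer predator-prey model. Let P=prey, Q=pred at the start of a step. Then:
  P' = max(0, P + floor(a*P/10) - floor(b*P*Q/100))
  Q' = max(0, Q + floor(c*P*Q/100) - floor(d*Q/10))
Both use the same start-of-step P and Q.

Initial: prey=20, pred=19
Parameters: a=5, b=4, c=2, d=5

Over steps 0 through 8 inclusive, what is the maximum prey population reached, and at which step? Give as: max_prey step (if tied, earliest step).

Answer: 46 8

Derivation:
Step 1: prey: 20+10-15=15; pred: 19+7-9=17
Step 2: prey: 15+7-10=12; pred: 17+5-8=14
Step 3: prey: 12+6-6=12; pred: 14+3-7=10
Step 4: prey: 12+6-4=14; pred: 10+2-5=7
Step 5: prey: 14+7-3=18; pred: 7+1-3=5
Step 6: prey: 18+9-3=24; pred: 5+1-2=4
Step 7: prey: 24+12-3=33; pred: 4+1-2=3
Step 8: prey: 33+16-3=46; pred: 3+1-1=3
Max prey = 46 at step 8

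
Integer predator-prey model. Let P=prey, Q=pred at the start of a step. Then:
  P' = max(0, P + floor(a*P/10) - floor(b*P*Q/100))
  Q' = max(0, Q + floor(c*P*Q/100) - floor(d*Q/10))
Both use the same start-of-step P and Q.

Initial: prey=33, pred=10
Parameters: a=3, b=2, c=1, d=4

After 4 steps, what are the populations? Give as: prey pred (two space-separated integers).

Answer: 50 10

Derivation:
Step 1: prey: 33+9-6=36; pred: 10+3-4=9
Step 2: prey: 36+10-6=40; pred: 9+3-3=9
Step 3: prey: 40+12-7=45; pred: 9+3-3=9
Step 4: prey: 45+13-8=50; pred: 9+4-3=10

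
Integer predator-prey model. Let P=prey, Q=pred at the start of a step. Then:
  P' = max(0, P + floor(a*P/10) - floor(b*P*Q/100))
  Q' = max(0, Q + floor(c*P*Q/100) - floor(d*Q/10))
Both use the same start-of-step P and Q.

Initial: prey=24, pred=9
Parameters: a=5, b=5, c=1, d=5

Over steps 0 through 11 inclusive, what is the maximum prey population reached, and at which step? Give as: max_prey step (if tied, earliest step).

Answer: 158 9

Derivation:
Step 1: prey: 24+12-10=26; pred: 9+2-4=7
Step 2: prey: 26+13-9=30; pred: 7+1-3=5
Step 3: prey: 30+15-7=38; pred: 5+1-2=4
Step 4: prey: 38+19-7=50; pred: 4+1-2=3
Step 5: prey: 50+25-7=68; pred: 3+1-1=3
Step 6: prey: 68+34-10=92; pred: 3+2-1=4
Step 7: prey: 92+46-18=120; pred: 4+3-2=5
Step 8: prey: 120+60-30=150; pred: 5+6-2=9
Step 9: prey: 150+75-67=158; pred: 9+13-4=18
Step 10: prey: 158+79-142=95; pred: 18+28-9=37
Step 11: prey: 95+47-175=0; pred: 37+35-18=54
Max prey = 158 at step 9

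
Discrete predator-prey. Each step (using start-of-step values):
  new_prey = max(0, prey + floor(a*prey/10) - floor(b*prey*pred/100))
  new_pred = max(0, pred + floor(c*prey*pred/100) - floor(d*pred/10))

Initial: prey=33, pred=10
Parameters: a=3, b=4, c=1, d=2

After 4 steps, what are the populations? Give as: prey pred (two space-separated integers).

Answer: 16 13

Derivation:
Step 1: prey: 33+9-13=29; pred: 10+3-2=11
Step 2: prey: 29+8-12=25; pred: 11+3-2=12
Step 3: prey: 25+7-12=20; pred: 12+3-2=13
Step 4: prey: 20+6-10=16; pred: 13+2-2=13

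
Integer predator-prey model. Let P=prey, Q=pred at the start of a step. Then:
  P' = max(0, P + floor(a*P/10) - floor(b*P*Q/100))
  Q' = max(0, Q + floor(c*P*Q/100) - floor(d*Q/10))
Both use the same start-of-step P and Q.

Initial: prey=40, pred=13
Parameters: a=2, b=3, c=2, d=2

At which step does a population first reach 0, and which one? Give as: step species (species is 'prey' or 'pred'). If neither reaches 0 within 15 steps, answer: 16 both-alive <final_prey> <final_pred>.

Step 1: prey: 40+8-15=33; pred: 13+10-2=21
Step 2: prey: 33+6-20=19; pred: 21+13-4=30
Step 3: prey: 19+3-17=5; pred: 30+11-6=35
Step 4: prey: 5+1-5=1; pred: 35+3-7=31
Step 5: prey: 1+0-0=1; pred: 31+0-6=25
Step 6: prey: 1+0-0=1; pred: 25+0-5=20
Step 7: prey: 1+0-0=1; pred: 20+0-4=16
Step 8: prey: 1+0-0=1; pred: 16+0-3=13
Step 9: prey: 1+0-0=1; pred: 13+0-2=11
Step 10: prey: 1+0-0=1; pred: 11+0-2=9
Step 11: prey: 1+0-0=1; pred: 9+0-1=8
Step 12: prey: 1+0-0=1; pred: 8+0-1=7
Step 13: prey: 1+0-0=1; pred: 7+0-1=6
Step 14: prey: 1+0-0=1; pred: 6+0-1=5
Step 15: prey: 1+0-0=1; pred: 5+0-1=4
No extinction within 15 steps

Answer: 16 both-alive 1 4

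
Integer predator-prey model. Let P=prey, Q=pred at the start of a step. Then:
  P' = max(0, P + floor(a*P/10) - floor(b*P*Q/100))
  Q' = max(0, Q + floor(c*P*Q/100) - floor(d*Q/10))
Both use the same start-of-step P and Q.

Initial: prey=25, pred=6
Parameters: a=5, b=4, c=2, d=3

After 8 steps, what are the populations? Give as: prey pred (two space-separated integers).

Step 1: prey: 25+12-6=31; pred: 6+3-1=8
Step 2: prey: 31+15-9=37; pred: 8+4-2=10
Step 3: prey: 37+18-14=41; pred: 10+7-3=14
Step 4: prey: 41+20-22=39; pred: 14+11-4=21
Step 5: prey: 39+19-32=26; pred: 21+16-6=31
Step 6: prey: 26+13-32=7; pred: 31+16-9=38
Step 7: prey: 7+3-10=0; pred: 38+5-11=32
Step 8: prey: 0+0-0=0; pred: 32+0-9=23

Answer: 0 23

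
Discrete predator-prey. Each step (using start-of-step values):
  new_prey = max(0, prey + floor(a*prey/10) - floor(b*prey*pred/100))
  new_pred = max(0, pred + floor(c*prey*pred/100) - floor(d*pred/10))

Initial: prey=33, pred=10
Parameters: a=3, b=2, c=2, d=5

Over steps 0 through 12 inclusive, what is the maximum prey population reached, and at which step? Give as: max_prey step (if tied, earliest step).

Step 1: prey: 33+9-6=36; pred: 10+6-5=11
Step 2: prey: 36+10-7=39; pred: 11+7-5=13
Step 3: prey: 39+11-10=40; pred: 13+10-6=17
Step 4: prey: 40+12-13=39; pred: 17+13-8=22
Step 5: prey: 39+11-17=33; pred: 22+17-11=28
Step 6: prey: 33+9-18=24; pred: 28+18-14=32
Step 7: prey: 24+7-15=16; pred: 32+15-16=31
Step 8: prey: 16+4-9=11; pred: 31+9-15=25
Step 9: prey: 11+3-5=9; pred: 25+5-12=18
Step 10: prey: 9+2-3=8; pred: 18+3-9=12
Step 11: prey: 8+2-1=9; pred: 12+1-6=7
Step 12: prey: 9+2-1=10; pred: 7+1-3=5
Max prey = 40 at step 3

Answer: 40 3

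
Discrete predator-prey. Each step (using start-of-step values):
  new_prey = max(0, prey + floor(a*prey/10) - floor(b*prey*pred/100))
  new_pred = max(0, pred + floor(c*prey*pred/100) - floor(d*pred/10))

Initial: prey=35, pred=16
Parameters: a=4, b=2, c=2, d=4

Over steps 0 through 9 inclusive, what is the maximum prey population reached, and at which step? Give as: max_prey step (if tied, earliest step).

Answer: 38 1

Derivation:
Step 1: prey: 35+14-11=38; pred: 16+11-6=21
Step 2: prey: 38+15-15=38; pred: 21+15-8=28
Step 3: prey: 38+15-21=32; pred: 28+21-11=38
Step 4: prey: 32+12-24=20; pred: 38+24-15=47
Step 5: prey: 20+8-18=10; pred: 47+18-18=47
Step 6: prey: 10+4-9=5; pred: 47+9-18=38
Step 7: prey: 5+2-3=4; pred: 38+3-15=26
Step 8: prey: 4+1-2=3; pred: 26+2-10=18
Step 9: prey: 3+1-1=3; pred: 18+1-7=12
Max prey = 38 at step 1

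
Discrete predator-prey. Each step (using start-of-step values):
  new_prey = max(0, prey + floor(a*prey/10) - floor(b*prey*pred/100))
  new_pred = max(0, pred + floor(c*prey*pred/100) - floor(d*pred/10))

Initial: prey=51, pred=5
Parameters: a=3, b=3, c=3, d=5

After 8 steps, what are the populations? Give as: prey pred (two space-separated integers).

Answer: 0 5

Derivation:
Step 1: prey: 51+15-7=59; pred: 5+7-2=10
Step 2: prey: 59+17-17=59; pred: 10+17-5=22
Step 3: prey: 59+17-38=38; pred: 22+38-11=49
Step 4: prey: 38+11-55=0; pred: 49+55-24=80
Step 5: prey: 0+0-0=0; pred: 80+0-40=40
Step 6: prey: 0+0-0=0; pred: 40+0-20=20
Step 7: prey: 0+0-0=0; pred: 20+0-10=10
Step 8: prey: 0+0-0=0; pred: 10+0-5=5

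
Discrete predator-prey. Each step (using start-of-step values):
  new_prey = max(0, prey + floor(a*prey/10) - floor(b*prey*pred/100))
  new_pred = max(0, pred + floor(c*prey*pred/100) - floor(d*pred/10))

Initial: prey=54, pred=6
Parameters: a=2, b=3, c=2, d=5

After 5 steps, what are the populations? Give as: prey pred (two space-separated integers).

Step 1: prey: 54+10-9=55; pred: 6+6-3=9
Step 2: prey: 55+11-14=52; pred: 9+9-4=14
Step 3: prey: 52+10-21=41; pred: 14+14-7=21
Step 4: prey: 41+8-25=24; pred: 21+17-10=28
Step 5: prey: 24+4-20=8; pred: 28+13-14=27

Answer: 8 27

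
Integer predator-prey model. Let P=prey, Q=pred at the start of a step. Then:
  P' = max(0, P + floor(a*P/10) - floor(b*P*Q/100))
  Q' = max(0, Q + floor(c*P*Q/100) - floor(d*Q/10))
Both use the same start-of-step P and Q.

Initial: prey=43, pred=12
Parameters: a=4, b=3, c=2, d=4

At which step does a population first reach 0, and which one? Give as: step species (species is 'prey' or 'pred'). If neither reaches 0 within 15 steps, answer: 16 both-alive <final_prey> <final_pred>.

Answer: 16 both-alive 1 2

Derivation:
Step 1: prey: 43+17-15=45; pred: 12+10-4=18
Step 2: prey: 45+18-24=39; pred: 18+16-7=27
Step 3: prey: 39+15-31=23; pred: 27+21-10=38
Step 4: prey: 23+9-26=6; pred: 38+17-15=40
Step 5: prey: 6+2-7=1; pred: 40+4-16=28
Step 6: prey: 1+0-0=1; pred: 28+0-11=17
Step 7: prey: 1+0-0=1; pred: 17+0-6=11
Step 8: prey: 1+0-0=1; pred: 11+0-4=7
Step 9: prey: 1+0-0=1; pred: 7+0-2=5
Step 10: prey: 1+0-0=1; pred: 5+0-2=3
Step 11: prey: 1+0-0=1; pred: 3+0-1=2
Step 12: prey: 1+0-0=1; pred: 2+0-0=2
Steps 13-15: state stable at prey=1, pred=2 (no change)
No extinction within 15 steps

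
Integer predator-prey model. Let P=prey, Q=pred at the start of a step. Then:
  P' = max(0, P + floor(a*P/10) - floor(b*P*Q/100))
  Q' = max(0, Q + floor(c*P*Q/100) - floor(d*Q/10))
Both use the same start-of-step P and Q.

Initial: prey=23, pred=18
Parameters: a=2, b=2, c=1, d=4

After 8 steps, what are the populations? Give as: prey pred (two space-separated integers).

Step 1: prey: 23+4-8=19; pred: 18+4-7=15
Step 2: prey: 19+3-5=17; pred: 15+2-6=11
Step 3: prey: 17+3-3=17; pred: 11+1-4=8
Step 4: prey: 17+3-2=18; pred: 8+1-3=6
Step 5: prey: 18+3-2=19; pred: 6+1-2=5
Step 6: prey: 19+3-1=21; pred: 5+0-2=3
Step 7: prey: 21+4-1=24; pred: 3+0-1=2
Step 8: prey: 24+4-0=28; pred: 2+0-0=2

Answer: 28 2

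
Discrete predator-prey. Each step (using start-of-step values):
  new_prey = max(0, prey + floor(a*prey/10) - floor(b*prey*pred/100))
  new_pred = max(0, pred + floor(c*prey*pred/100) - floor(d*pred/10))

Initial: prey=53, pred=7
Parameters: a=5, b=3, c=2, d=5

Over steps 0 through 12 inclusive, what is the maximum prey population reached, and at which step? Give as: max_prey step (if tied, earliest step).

Answer: 80 2

Derivation:
Step 1: prey: 53+26-11=68; pred: 7+7-3=11
Step 2: prey: 68+34-22=80; pred: 11+14-5=20
Step 3: prey: 80+40-48=72; pred: 20+32-10=42
Step 4: prey: 72+36-90=18; pred: 42+60-21=81
Step 5: prey: 18+9-43=0; pred: 81+29-40=70
Step 6: prey: 0+0-0=0; pred: 70+0-35=35
Step 7: prey: 0+0-0=0; pred: 35+0-17=18
Step 8: prey: 0+0-0=0; pred: 18+0-9=9
Step 9: prey: 0+0-0=0; pred: 9+0-4=5
Step 10: prey: 0+0-0=0; pred: 5+0-2=3
Step 11: prey: 0+0-0=0; pred: 3+0-1=2
Step 12: prey: 0+0-0=0; pred: 2+0-1=1
Max prey = 80 at step 2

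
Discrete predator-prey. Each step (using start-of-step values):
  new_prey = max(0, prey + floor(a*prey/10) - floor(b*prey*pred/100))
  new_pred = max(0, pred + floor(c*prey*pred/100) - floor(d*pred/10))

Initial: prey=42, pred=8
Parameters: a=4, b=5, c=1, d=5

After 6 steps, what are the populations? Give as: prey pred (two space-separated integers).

Step 1: prey: 42+16-16=42; pred: 8+3-4=7
Step 2: prey: 42+16-14=44; pred: 7+2-3=6
Step 3: prey: 44+17-13=48; pred: 6+2-3=5
Step 4: prey: 48+19-12=55; pred: 5+2-2=5
Step 5: prey: 55+22-13=64; pred: 5+2-2=5
Step 6: prey: 64+25-16=73; pred: 5+3-2=6

Answer: 73 6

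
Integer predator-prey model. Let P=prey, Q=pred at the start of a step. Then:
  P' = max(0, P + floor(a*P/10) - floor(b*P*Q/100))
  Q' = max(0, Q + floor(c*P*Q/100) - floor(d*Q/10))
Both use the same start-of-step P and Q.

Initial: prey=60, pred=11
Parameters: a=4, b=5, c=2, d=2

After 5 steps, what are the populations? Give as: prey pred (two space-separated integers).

Step 1: prey: 60+24-33=51; pred: 11+13-2=22
Step 2: prey: 51+20-56=15; pred: 22+22-4=40
Step 3: prey: 15+6-30=0; pred: 40+12-8=44
Step 4: prey: 0+0-0=0; pred: 44+0-8=36
Step 5: prey: 0+0-0=0; pred: 36+0-7=29

Answer: 0 29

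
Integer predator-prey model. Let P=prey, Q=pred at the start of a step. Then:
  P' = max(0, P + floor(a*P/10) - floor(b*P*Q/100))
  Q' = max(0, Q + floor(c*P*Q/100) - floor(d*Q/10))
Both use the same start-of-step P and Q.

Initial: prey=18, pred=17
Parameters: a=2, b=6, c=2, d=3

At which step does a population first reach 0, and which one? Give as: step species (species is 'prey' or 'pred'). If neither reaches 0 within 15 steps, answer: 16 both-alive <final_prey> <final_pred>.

Step 1: prey: 18+3-18=3; pred: 17+6-5=18
Step 2: prey: 3+0-3=0; pred: 18+1-5=14
First extinction: prey at step 2

Answer: 2 prey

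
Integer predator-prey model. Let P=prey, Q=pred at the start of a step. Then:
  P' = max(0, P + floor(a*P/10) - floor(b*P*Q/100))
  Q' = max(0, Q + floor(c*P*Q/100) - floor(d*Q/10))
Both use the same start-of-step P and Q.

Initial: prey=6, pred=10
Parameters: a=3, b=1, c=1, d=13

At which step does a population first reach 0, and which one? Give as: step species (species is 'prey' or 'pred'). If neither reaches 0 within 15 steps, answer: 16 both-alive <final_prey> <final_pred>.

Answer: 1 pred

Derivation:
Step 1: prey: 6+1-0=7; pred: 10+0-13=0
First extinction: pred at step 1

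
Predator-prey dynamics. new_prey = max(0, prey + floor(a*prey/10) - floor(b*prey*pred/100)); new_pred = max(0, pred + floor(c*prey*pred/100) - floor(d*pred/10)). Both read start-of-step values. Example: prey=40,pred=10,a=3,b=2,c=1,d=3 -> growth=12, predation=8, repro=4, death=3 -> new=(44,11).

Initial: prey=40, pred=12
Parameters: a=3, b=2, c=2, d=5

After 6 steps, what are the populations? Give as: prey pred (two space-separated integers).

Answer: 11 30

Derivation:
Step 1: prey: 40+12-9=43; pred: 12+9-6=15
Step 2: prey: 43+12-12=43; pred: 15+12-7=20
Step 3: prey: 43+12-17=38; pred: 20+17-10=27
Step 4: prey: 38+11-20=29; pred: 27+20-13=34
Step 5: prey: 29+8-19=18; pred: 34+19-17=36
Step 6: prey: 18+5-12=11; pred: 36+12-18=30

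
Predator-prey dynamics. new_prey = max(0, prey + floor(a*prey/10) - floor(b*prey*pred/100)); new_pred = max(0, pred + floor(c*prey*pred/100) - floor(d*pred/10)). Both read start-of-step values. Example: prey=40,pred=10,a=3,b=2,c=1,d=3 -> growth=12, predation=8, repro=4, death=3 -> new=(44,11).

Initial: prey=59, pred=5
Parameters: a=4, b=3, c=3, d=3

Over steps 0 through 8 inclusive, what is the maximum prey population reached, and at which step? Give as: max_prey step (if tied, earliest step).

Step 1: prey: 59+23-8=74; pred: 5+8-1=12
Step 2: prey: 74+29-26=77; pred: 12+26-3=35
Step 3: prey: 77+30-80=27; pred: 35+80-10=105
Step 4: prey: 27+10-85=0; pred: 105+85-31=159
Step 5: prey: 0+0-0=0; pred: 159+0-47=112
Step 6: prey: 0+0-0=0; pred: 112+0-33=79
Step 7: prey: 0+0-0=0; pred: 79+0-23=56
Step 8: prey: 0+0-0=0; pred: 56+0-16=40
Max prey = 77 at step 2

Answer: 77 2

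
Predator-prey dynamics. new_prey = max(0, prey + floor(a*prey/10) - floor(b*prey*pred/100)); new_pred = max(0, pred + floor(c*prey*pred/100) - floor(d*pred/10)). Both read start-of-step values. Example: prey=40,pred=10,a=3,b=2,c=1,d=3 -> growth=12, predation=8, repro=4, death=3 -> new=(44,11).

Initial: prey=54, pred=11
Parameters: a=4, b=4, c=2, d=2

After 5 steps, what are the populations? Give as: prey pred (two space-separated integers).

Step 1: prey: 54+21-23=52; pred: 11+11-2=20
Step 2: prey: 52+20-41=31; pred: 20+20-4=36
Step 3: prey: 31+12-44=0; pred: 36+22-7=51
Step 4: prey: 0+0-0=0; pred: 51+0-10=41
Step 5: prey: 0+0-0=0; pred: 41+0-8=33

Answer: 0 33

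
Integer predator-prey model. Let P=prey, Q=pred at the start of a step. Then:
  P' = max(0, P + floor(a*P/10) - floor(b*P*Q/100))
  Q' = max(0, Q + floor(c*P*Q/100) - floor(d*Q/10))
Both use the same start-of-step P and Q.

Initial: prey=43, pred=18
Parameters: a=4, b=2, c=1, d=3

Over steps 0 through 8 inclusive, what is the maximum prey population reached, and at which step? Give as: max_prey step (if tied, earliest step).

Step 1: prey: 43+17-15=45; pred: 18+7-5=20
Step 2: prey: 45+18-18=45; pred: 20+9-6=23
Step 3: prey: 45+18-20=43; pred: 23+10-6=27
Step 4: prey: 43+17-23=37; pred: 27+11-8=30
Step 5: prey: 37+14-22=29; pred: 30+11-9=32
Step 6: prey: 29+11-18=22; pred: 32+9-9=32
Step 7: prey: 22+8-14=16; pred: 32+7-9=30
Step 8: prey: 16+6-9=13; pred: 30+4-9=25
Max prey = 45 at step 1

Answer: 45 1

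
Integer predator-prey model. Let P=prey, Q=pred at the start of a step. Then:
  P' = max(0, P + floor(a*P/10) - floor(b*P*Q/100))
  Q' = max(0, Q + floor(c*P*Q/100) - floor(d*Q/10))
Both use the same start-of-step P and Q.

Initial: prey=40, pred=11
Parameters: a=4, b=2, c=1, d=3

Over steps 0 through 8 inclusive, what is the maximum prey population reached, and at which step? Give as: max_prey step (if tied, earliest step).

Step 1: prey: 40+16-8=48; pred: 11+4-3=12
Step 2: prey: 48+19-11=56; pred: 12+5-3=14
Step 3: prey: 56+22-15=63; pred: 14+7-4=17
Step 4: prey: 63+25-21=67; pred: 17+10-5=22
Step 5: prey: 67+26-29=64; pred: 22+14-6=30
Step 6: prey: 64+25-38=51; pred: 30+19-9=40
Step 7: prey: 51+20-40=31; pred: 40+20-12=48
Step 8: prey: 31+12-29=14; pred: 48+14-14=48
Max prey = 67 at step 4

Answer: 67 4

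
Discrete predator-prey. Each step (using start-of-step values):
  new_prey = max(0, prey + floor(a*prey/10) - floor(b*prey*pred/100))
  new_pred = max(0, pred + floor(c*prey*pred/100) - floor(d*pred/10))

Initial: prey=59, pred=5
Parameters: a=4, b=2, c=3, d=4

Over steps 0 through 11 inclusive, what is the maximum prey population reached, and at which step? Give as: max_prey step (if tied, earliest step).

Step 1: prey: 59+23-5=77; pred: 5+8-2=11
Step 2: prey: 77+30-16=91; pred: 11+25-4=32
Step 3: prey: 91+36-58=69; pred: 32+87-12=107
Step 4: prey: 69+27-147=0; pred: 107+221-42=286
Step 5: prey: 0+0-0=0; pred: 286+0-114=172
Step 6: prey: 0+0-0=0; pred: 172+0-68=104
Step 7: prey: 0+0-0=0; pred: 104+0-41=63
Step 8: prey: 0+0-0=0; pred: 63+0-25=38
Step 9: prey: 0+0-0=0; pred: 38+0-15=23
Step 10: prey: 0+0-0=0; pred: 23+0-9=14
Step 11: prey: 0+0-0=0; pred: 14+0-5=9
Max prey = 91 at step 2

Answer: 91 2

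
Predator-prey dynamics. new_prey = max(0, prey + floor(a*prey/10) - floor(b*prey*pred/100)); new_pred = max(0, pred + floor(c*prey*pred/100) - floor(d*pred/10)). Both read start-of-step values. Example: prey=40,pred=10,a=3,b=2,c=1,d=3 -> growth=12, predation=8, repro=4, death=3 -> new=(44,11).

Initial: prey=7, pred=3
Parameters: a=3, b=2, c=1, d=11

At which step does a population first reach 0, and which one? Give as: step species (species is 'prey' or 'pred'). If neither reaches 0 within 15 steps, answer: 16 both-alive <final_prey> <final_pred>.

Answer: 1 pred

Derivation:
Step 1: prey: 7+2-0=9; pred: 3+0-3=0
First extinction: pred at step 1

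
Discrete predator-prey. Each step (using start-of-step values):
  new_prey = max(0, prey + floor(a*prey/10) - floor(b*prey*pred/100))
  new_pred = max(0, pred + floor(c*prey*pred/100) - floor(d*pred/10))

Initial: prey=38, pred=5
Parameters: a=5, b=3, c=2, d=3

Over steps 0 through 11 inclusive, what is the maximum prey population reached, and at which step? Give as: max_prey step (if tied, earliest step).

Answer: 78 3

Derivation:
Step 1: prey: 38+19-5=52; pred: 5+3-1=7
Step 2: prey: 52+26-10=68; pred: 7+7-2=12
Step 3: prey: 68+34-24=78; pred: 12+16-3=25
Step 4: prey: 78+39-58=59; pred: 25+39-7=57
Step 5: prey: 59+29-100=0; pred: 57+67-17=107
Step 6: prey: 0+0-0=0; pred: 107+0-32=75
Step 7: prey: 0+0-0=0; pred: 75+0-22=53
Step 8: prey: 0+0-0=0; pred: 53+0-15=38
Step 9: prey: 0+0-0=0; pred: 38+0-11=27
Step 10: prey: 0+0-0=0; pred: 27+0-8=19
Step 11: prey: 0+0-0=0; pred: 19+0-5=14
Max prey = 78 at step 3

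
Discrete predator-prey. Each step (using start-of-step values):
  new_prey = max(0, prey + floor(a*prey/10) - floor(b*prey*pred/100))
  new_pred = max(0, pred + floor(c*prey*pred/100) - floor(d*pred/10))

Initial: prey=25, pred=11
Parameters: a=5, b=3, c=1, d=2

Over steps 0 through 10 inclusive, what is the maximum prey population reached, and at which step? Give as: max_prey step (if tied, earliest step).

Step 1: prey: 25+12-8=29; pred: 11+2-2=11
Step 2: prey: 29+14-9=34; pred: 11+3-2=12
Step 3: prey: 34+17-12=39; pred: 12+4-2=14
Step 4: prey: 39+19-16=42; pred: 14+5-2=17
Step 5: prey: 42+21-21=42; pred: 17+7-3=21
Step 6: prey: 42+21-26=37; pred: 21+8-4=25
Step 7: prey: 37+18-27=28; pred: 25+9-5=29
Step 8: prey: 28+14-24=18; pred: 29+8-5=32
Step 9: prey: 18+9-17=10; pred: 32+5-6=31
Step 10: prey: 10+5-9=6; pred: 31+3-6=28
Max prey = 42 at step 4

Answer: 42 4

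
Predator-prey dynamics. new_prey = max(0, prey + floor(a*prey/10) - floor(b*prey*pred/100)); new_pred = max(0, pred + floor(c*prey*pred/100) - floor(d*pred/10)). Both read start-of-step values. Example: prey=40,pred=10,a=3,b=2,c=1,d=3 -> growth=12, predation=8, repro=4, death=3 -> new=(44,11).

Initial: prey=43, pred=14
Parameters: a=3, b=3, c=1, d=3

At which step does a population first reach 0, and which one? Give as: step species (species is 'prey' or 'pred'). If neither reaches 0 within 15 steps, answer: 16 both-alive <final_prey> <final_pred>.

Answer: 16 both-alive 27 6

Derivation:
Step 1: prey: 43+12-18=37; pred: 14+6-4=16
Step 2: prey: 37+11-17=31; pred: 16+5-4=17
Step 3: prey: 31+9-15=25; pred: 17+5-5=17
Step 4: prey: 25+7-12=20; pred: 17+4-5=16
Step 5: prey: 20+6-9=17; pred: 16+3-4=15
Step 6: prey: 17+5-7=15; pred: 15+2-4=13
Step 7: prey: 15+4-5=14; pred: 13+1-3=11
Step 8: prey: 14+4-4=14; pred: 11+1-3=9
Step 9: prey: 14+4-3=15; pred: 9+1-2=8
Step 10: prey: 15+4-3=16; pred: 8+1-2=7
Step 11: prey: 16+4-3=17; pred: 7+1-2=6
Step 12: prey: 17+5-3=19; pred: 6+1-1=6
Step 13: prey: 19+5-3=21; pred: 6+1-1=6
Step 14: prey: 21+6-3=24; pred: 6+1-1=6
Step 15: prey: 24+7-4=27; pred: 6+1-1=6
No extinction within 15 steps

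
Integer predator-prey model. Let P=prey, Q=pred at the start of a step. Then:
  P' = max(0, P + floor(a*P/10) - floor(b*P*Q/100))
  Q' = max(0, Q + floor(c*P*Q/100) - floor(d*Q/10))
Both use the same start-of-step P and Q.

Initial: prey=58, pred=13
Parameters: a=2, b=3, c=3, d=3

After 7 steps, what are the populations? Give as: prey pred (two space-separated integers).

Step 1: prey: 58+11-22=47; pred: 13+22-3=32
Step 2: prey: 47+9-45=11; pred: 32+45-9=68
Step 3: prey: 11+2-22=0; pred: 68+22-20=70
Step 4: prey: 0+0-0=0; pred: 70+0-21=49
Step 5: prey: 0+0-0=0; pred: 49+0-14=35
Step 6: prey: 0+0-0=0; pred: 35+0-10=25
Step 7: prey: 0+0-0=0; pred: 25+0-7=18

Answer: 0 18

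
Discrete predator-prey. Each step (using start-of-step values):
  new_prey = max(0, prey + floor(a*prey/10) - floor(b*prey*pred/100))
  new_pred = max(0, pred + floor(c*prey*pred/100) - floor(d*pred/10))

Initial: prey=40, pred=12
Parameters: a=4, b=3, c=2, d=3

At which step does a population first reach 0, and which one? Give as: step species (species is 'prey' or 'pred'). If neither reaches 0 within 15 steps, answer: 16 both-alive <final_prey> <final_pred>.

Answer: 5 prey

Derivation:
Step 1: prey: 40+16-14=42; pred: 12+9-3=18
Step 2: prey: 42+16-22=36; pred: 18+15-5=28
Step 3: prey: 36+14-30=20; pred: 28+20-8=40
Step 4: prey: 20+8-24=4; pred: 40+16-12=44
Step 5: prey: 4+1-5=0; pred: 44+3-13=34
First extinction: prey at step 5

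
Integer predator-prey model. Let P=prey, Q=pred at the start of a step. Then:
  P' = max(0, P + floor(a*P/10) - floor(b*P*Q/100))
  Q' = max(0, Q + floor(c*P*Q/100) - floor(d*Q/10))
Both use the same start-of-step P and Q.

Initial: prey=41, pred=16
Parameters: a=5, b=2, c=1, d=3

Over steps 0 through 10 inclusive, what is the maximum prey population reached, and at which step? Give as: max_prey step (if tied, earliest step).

Answer: 59 3

Derivation:
Step 1: prey: 41+20-13=48; pred: 16+6-4=18
Step 2: prey: 48+24-17=55; pred: 18+8-5=21
Step 3: prey: 55+27-23=59; pred: 21+11-6=26
Step 4: prey: 59+29-30=58; pred: 26+15-7=34
Step 5: prey: 58+29-39=48; pred: 34+19-10=43
Step 6: prey: 48+24-41=31; pred: 43+20-12=51
Step 7: prey: 31+15-31=15; pred: 51+15-15=51
Step 8: prey: 15+7-15=7; pred: 51+7-15=43
Step 9: prey: 7+3-6=4; pred: 43+3-12=34
Step 10: prey: 4+2-2=4; pred: 34+1-10=25
Max prey = 59 at step 3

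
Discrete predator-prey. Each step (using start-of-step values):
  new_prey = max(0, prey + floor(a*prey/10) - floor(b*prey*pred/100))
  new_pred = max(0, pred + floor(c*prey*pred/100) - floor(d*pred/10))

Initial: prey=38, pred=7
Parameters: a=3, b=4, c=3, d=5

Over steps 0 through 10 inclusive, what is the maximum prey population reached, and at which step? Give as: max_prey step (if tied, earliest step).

Step 1: prey: 38+11-10=39; pred: 7+7-3=11
Step 2: prey: 39+11-17=33; pred: 11+12-5=18
Step 3: prey: 33+9-23=19; pred: 18+17-9=26
Step 4: prey: 19+5-19=5; pred: 26+14-13=27
Step 5: prey: 5+1-5=1; pred: 27+4-13=18
Step 6: prey: 1+0-0=1; pred: 18+0-9=9
Step 7: prey: 1+0-0=1; pred: 9+0-4=5
Step 8: prey: 1+0-0=1; pred: 5+0-2=3
Step 9: prey: 1+0-0=1; pred: 3+0-1=2
Step 10: prey: 1+0-0=1; pred: 2+0-1=1
Max prey = 39 at step 1

Answer: 39 1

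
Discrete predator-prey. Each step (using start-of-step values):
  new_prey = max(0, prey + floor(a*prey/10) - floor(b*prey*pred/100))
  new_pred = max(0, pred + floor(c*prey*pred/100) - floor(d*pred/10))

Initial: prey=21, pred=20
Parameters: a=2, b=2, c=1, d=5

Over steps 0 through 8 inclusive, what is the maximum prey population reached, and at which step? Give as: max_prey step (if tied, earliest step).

Answer: 33 8

Derivation:
Step 1: prey: 21+4-8=17; pred: 20+4-10=14
Step 2: prey: 17+3-4=16; pred: 14+2-7=9
Step 3: prey: 16+3-2=17; pred: 9+1-4=6
Step 4: prey: 17+3-2=18; pred: 6+1-3=4
Step 5: prey: 18+3-1=20; pred: 4+0-2=2
Step 6: prey: 20+4-0=24; pred: 2+0-1=1
Step 7: prey: 24+4-0=28; pred: 1+0-0=1
Step 8: prey: 28+5-0=33; pred: 1+0-0=1
Max prey = 33 at step 8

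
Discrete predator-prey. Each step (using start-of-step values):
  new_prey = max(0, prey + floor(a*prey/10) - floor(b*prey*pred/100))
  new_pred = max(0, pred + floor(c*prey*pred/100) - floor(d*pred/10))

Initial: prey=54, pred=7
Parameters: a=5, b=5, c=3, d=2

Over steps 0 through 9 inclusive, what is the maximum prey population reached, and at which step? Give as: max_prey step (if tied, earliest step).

Step 1: prey: 54+27-18=63; pred: 7+11-1=17
Step 2: prey: 63+31-53=41; pred: 17+32-3=46
Step 3: prey: 41+20-94=0; pred: 46+56-9=93
Step 4: prey: 0+0-0=0; pred: 93+0-18=75
Step 5: prey: 0+0-0=0; pred: 75+0-15=60
Step 6: prey: 0+0-0=0; pred: 60+0-12=48
Step 7: prey: 0+0-0=0; pred: 48+0-9=39
Step 8: prey: 0+0-0=0; pred: 39+0-7=32
Step 9: prey: 0+0-0=0; pred: 32+0-6=26
Max prey = 63 at step 1

Answer: 63 1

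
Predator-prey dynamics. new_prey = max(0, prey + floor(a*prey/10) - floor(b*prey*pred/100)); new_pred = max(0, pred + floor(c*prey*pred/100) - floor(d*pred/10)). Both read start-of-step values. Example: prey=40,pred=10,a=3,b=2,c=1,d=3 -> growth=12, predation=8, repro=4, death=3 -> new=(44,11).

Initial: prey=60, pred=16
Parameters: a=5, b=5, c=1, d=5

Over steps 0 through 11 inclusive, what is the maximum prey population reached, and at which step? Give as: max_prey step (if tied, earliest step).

Step 1: prey: 60+30-48=42; pred: 16+9-8=17
Step 2: prey: 42+21-35=28; pred: 17+7-8=16
Step 3: prey: 28+14-22=20; pred: 16+4-8=12
Step 4: prey: 20+10-12=18; pred: 12+2-6=8
Step 5: prey: 18+9-7=20; pred: 8+1-4=5
Step 6: prey: 20+10-5=25; pred: 5+1-2=4
Step 7: prey: 25+12-5=32; pred: 4+1-2=3
Step 8: prey: 32+16-4=44; pred: 3+0-1=2
Step 9: prey: 44+22-4=62; pred: 2+0-1=1
Step 10: prey: 62+31-3=90; pred: 1+0-0=1
Step 11: prey: 90+45-4=131; pred: 1+0-0=1
Max prey = 131 at step 11

Answer: 131 11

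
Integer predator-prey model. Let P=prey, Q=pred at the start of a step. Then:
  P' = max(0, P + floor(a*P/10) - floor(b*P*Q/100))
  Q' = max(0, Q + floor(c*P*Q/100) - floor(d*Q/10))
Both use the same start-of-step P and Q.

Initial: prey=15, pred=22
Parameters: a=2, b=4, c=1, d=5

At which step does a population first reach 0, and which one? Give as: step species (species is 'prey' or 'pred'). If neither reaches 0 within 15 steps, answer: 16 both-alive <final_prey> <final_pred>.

Step 1: prey: 15+3-13=5; pred: 22+3-11=14
Step 2: prey: 5+1-2=4; pred: 14+0-7=7
Step 3: prey: 4+0-1=3; pred: 7+0-3=4
Step 4: prey: 3+0-0=3; pred: 4+0-2=2
Step 5: prey: 3+0-0=3; pred: 2+0-1=1
Step 6: prey: 3+0-0=3; pred: 1+0-0=1
Steps 7-15: state stable at prey=3, pred=1 (no change)
No extinction within 15 steps

Answer: 16 both-alive 3 1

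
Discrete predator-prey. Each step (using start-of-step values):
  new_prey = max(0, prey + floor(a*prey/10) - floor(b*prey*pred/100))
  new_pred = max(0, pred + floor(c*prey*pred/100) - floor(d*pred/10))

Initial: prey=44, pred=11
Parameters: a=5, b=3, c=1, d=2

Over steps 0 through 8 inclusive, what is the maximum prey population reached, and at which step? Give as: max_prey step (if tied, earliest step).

Answer: 58 2

Derivation:
Step 1: prey: 44+22-14=52; pred: 11+4-2=13
Step 2: prey: 52+26-20=58; pred: 13+6-2=17
Step 3: prey: 58+29-29=58; pred: 17+9-3=23
Step 4: prey: 58+29-40=47; pred: 23+13-4=32
Step 5: prey: 47+23-45=25; pred: 32+15-6=41
Step 6: prey: 25+12-30=7; pred: 41+10-8=43
Step 7: prey: 7+3-9=1; pred: 43+3-8=38
Step 8: prey: 1+0-1=0; pred: 38+0-7=31
Max prey = 58 at step 2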